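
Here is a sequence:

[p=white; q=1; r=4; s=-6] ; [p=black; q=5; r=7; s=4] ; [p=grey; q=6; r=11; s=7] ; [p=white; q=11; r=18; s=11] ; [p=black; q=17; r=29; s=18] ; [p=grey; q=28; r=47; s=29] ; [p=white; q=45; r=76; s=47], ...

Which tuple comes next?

[p=black; q=73; r=123; s=76]

P goes white, black, grey, white, black, grey, white → black (repeats white → black → grey).
Q: 1, 5, 6, 11, 17, 28, 45 → 73 (each term is the sum of the two before it).
R: each term is the sum of the two before it; 4, 7, 11, 18, 29, 47, 76 → 123.
For the s, always the previous value of the r: -6, 4, 7, 11, 18, 29, 47 → 76.
Combining the parts gives [p=black; q=73; r=123; s=76].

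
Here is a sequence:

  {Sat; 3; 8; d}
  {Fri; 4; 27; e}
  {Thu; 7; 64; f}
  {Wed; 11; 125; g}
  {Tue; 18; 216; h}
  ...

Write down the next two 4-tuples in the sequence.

Day: Sat, Fri, Thu, Wed, Tue → Mon → Sun (runs backward through the weekdays Mon→Sun).
For the second slot, each term is the sum of the two before it: 3, 4, 7, 11, 18 → 29 → 47.
Third slot: perfect cubes: 2³, 3³, 4³, …; 8, 27, 64, 125, 216 → 343 → 512.
For the letter, letters move forward 1 place in the alphabet: d, e, f, g, h → i → j.
Putting the parts together: {Mon; 29; 343; i} and then {Sun; 47; 512; j}.

{Mon; 29; 343; i}, {Sun; 47; 512; j}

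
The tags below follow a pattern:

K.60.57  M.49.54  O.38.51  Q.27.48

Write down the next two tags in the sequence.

S.16.45, U.5.42

Letter: letters move forward 2 places in the alphabet; K, M, O, Q → S → U.
Second component: −11 each step; 60, 49, 38, 27 → 16 → 5.
For the third component, −3 each step: 57, 54, 51, 48 → 45 → 42.
Putting the parts together: S.16.45 and then U.5.42.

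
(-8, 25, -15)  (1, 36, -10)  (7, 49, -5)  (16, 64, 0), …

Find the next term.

(22, 81, 5)

For the first part, alternating steps +9, +6, +9, +6, …: -8, 1, 7, 16 → 22.
Second part: perfect squares: 5², 6², 7², …, so 25, 36, 49, 64 → 81.
Third part: -15, -10, -5, 0 → 5 (+5 each step).
Putting it together: (22, 81, 5).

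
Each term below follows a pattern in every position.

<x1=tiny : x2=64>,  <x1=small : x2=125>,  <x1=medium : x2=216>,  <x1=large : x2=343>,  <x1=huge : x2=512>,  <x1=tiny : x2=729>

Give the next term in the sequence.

X1: repeats tiny → small → medium → large → huge; tiny, small, medium, large, huge, tiny → small.
X2: perfect cubes: 4³, 5³, 6³, …; 64, 125, 216, 343, 512, 729 → 1000.
So the next term is <x1=small : x2=1000>.

<x1=small : x2=1000>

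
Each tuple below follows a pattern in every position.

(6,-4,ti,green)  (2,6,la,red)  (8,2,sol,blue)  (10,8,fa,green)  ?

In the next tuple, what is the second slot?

10

For the first slot, each term is the sum of the two before it: 6, 2, 8, 10 → 18.
For the second slot, always the previous value of the first slot: -4, 6, 2, 8 → 10.
Note goes ti, la, sol, fa → mi (runs backward through the solfège scale do→ti).
Colour — repeats green → red → blue: green, red, blue, green → red.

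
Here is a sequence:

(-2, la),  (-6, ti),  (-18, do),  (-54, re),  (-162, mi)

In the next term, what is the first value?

First value goes -2, -6, -18, -54, -162 → -486 (×3 each step).

-486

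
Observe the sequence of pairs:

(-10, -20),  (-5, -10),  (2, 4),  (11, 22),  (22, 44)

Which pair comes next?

First value: -10, -5, 2, 11, 22 → 35 (differences are 5, 7, 9, … (increasing by 2 each time)).
Second value — always 2 × the first value: -20, -10, 4, 22, 44 → 70.
So the next pair is (35, 70).

(35, 70)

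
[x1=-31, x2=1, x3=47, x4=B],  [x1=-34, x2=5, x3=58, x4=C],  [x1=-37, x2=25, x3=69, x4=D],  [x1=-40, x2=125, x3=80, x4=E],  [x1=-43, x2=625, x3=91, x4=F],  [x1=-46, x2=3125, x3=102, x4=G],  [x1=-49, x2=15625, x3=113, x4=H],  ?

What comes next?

[x1=-52, x2=78125, x3=124, x4=I]

X1 — −3 each step: -31, -34, -37, -40, -43, -46, -49 → -52.
X2: ×5 each step; 1, 5, 25, 125, 625, 3125, 15625 → 78125.
X3: +11 each step, so 47, 58, 69, 80, 91, 102, 113 → 124.
X4 — letters move forward 1 place in the alphabet: B, C, D, E, F, G, H → I.
Putting it together: [x1=-52, x2=78125, x3=124, x4=I].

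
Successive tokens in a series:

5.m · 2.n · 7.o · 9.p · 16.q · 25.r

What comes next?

41.s

For the first component, each term is the sum of the two before it: 5, 2, 7, 9, 16, 25 → 41.
Letter: letters move forward 1 place in the alphabet; m, n, o, p, q, r → s.
So the next token is 41.s.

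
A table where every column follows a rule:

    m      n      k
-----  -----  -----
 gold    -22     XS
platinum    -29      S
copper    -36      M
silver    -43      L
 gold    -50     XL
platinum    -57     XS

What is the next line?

Column m — repeats gold → platinum → copper → silver: gold, platinum, copper, silver, gold, platinum → copper.
Column n: -22, -29, -36, -43, -50, -57 → -64 (−7 each step).
Column k: repeats XS → S → M → L → XL, so XS, S, M, L, XL, XS → S.
Putting it together: copper  -64  S.

copper  -64  S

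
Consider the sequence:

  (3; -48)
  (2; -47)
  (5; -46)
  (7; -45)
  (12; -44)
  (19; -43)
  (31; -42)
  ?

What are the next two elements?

First part: 3, 2, 5, 7, 12, 19, 31 → 50 → 81 (each term is the sum of the two before it).
For the second part, +1 each step: -48, -47, -46, -45, -44, -43, -42 → -41 → -40.
Putting the parts together: (50; -41) and then (81; -40).

(50; -41), (81; -40)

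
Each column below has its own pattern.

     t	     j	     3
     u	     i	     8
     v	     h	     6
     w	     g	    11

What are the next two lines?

x  f  9; y  e  14

First letter goes t, u, v, w → x → y (letters move forward 1 place in the alphabet).
Second letter: letters move back 1 place in the alphabet, so j, i, h, g → f → e.
Third component goes 3, 8, 6, 11 → 9 → 14 (alternating steps +5, −2, +5, −2, …).
Putting the parts together: x  f  9 and then y  e  14.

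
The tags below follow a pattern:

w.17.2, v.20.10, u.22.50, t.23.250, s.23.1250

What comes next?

For the letter, letters move back 1 place in the alphabet: w, v, u, t, s → r.
Second component: differences are 3, 2, 1, … (decreasing by 1 each time), so 17, 20, 22, 23, 23 → 22.
Third component — ×5 each step: 2, 10, 50, 250, 1250 → 6250.
So the next tag is r.22.6250.

r.22.6250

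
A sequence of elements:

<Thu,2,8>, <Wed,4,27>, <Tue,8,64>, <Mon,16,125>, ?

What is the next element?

<Sun,32,216>

Day — runs backward through the weekdays Mon→Sun: Thu, Wed, Tue, Mon → Sun.
Second coordinate: ×2 each step, so 2, 4, 8, 16 → 32.
Third coordinate goes 8, 27, 64, 125 → 216 (perfect cubes: 2³, 3³, 4³, …).
So the next element is <Sun,32,216>.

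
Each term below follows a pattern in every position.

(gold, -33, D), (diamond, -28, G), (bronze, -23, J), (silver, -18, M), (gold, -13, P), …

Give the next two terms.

Rank: gold, diamond, bronze, silver, gold → diamond → bronze (repeats gold → diamond → bronze → silver).
Second component: -33, -28, -23, -18, -13 → -8 → -3 (+5 each step).
Letter: letters move forward 3 places in the alphabet; D, G, J, M, P → S → V.
Putting the parts together: (diamond, -8, S) and then (bronze, -3, V).

(diamond, -8, S), (bronze, -3, V)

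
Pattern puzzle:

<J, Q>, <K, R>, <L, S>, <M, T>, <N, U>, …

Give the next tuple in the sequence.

First letter: letters move forward 1 place in the alphabet; J, K, L, M, N → O.
Second letter goes Q, R, S, T, U → V (letters move forward 1 place in the alphabet).
Putting it together: <O, V>.

<O, V>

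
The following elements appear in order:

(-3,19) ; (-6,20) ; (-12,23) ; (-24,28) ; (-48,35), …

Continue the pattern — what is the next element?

First part: -3, -6, -12, -24, -48 → -96 (×2 each step).
Second part: differences are 1, 3, 5, … (increasing by 2 each time); 19, 20, 23, 28, 35 → 44.
Putting it together: (-96,44).

(-96,44)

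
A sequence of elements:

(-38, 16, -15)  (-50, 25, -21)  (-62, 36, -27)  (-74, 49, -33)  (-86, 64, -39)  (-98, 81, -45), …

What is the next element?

(-110, 100, -51)

First component goes -38, -50, -62, -74, -86, -98 → -110 (−12 each step).
Second component: perfect squares: 4², 5², 6², …, so 16, 25, 36, 49, 64, 81 → 100.
Third component: −6 each step; -15, -21, -27, -33, -39, -45 → -51.
Putting it together: (-110, 100, -51).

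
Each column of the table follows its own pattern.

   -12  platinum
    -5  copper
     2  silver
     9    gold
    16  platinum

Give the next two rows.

First component goes -12, -5, 2, 9, 16 → 23 → 30 (+7 each step).
Metal — repeats platinum → copper → silver → gold: platinum, copper, silver, gold, platinum → copper → silver.
So the next two rows are 23  copper and 30  silver.

23  copper; 30  silver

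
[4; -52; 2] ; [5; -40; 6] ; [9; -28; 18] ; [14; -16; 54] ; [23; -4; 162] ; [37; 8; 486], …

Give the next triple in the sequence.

[60; 20; 1458]

First part — each term is the sum of the two before it: 4, 5, 9, 14, 23, 37 → 60.
Second part: +12 each step; -52, -40, -28, -16, -4, 8 → 20.
Third part goes 2, 6, 18, 54, 162, 486 → 1458 (×3 each step).
Putting it together: [60; 20; 1458].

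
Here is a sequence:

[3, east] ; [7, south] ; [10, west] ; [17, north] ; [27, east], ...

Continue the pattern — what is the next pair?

[44, south]

First coordinate — each term is the sum of the two before it: 3, 7, 10, 17, 27 → 44.
Direction — repeats east → south → west → north: east, south, west, north, east → south.
So the next pair is [44, south].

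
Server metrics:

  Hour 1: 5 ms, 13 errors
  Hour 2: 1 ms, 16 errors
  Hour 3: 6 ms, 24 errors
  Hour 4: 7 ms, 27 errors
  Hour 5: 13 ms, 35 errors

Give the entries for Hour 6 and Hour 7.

20 ms, 38 errors; 33 ms, 46 errors

Ms goes 5, 1, 6, 7, 13 → 20 → 33 (each term is the sum of the two before it).
Errors: alternating steps +3, +8, +3, +8, …; 13, 16, 24, 27, 35 → 38 → 46.
So the next two rows are 20 ms, 38 errors and 33 ms, 46 errors.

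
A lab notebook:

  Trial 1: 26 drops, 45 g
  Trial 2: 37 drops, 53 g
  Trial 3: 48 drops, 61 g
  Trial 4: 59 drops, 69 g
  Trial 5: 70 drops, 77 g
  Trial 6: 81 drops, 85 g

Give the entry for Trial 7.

Drops goes 26, 37, 48, 59, 70, 81 → 92 (+11 each step).
G: 45, 53, 61, 69, 77, 85 → 93 (+8 each step).
Putting it together: 92 drops, 93 g.

92 drops, 93 g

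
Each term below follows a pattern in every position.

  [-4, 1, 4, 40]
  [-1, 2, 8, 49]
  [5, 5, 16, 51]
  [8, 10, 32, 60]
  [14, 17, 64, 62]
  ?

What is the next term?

[17, 26, 128, 71]

First component: -4, -1, 5, 8, 14 → 17 (alternating steps +3, +6, +3, +6, …).
Second component goes 1, 2, 5, 10, 17 → 26 (differences are 1, 3, 5, … (increasing by 2 each time)).
Third component — ×2 each step: 4, 8, 16, 32, 64 → 128.
Fourth component goes 40, 49, 51, 60, 62 → 71 (alternating steps +9, +2, +9, +2, …).
So the next term is [17, 26, 128, 71].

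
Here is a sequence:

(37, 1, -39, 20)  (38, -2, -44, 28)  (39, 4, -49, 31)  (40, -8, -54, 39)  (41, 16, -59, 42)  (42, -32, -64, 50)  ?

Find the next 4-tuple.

(43, 64, -69, 53)

First component: 37, 38, 39, 40, 41, 42 → 43 (+1 each step).
Second component — ×(-2) each step: 1, -2, 4, -8, 16, -32 → 64.
For the third component, −5 each step: -39, -44, -49, -54, -59, -64 → -69.
Fourth component: alternating steps +8, +3, +8, +3, …; 20, 28, 31, 39, 42, 50 → 53.
Combining the parts gives (43, 64, -69, 53).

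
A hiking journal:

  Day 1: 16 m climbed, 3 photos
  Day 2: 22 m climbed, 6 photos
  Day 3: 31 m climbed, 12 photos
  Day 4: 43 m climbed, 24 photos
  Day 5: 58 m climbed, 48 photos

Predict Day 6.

M climbed: 16, 22, 31, 43, 58 → 76 (differences are 6, 9, 12, … (increasing by 3 each time)).
For the photos, ×2 each step: 3, 6, 12, 24, 48 → 96.
Combining the parts gives 76 m climbed, 96 photos.

76 m climbed, 96 photos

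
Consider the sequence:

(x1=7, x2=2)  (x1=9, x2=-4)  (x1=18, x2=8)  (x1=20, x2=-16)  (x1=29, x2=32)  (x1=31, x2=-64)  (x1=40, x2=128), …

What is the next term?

(x1=42, x2=-256)

X1 goes 7, 9, 18, 20, 29, 31, 40 → 42 (alternating steps +2, +9, +2, +9, …).
X2: ×(-2) each step; 2, -4, 8, -16, 32, -64, 128 → -256.
Putting it together: (x1=42, x2=-256).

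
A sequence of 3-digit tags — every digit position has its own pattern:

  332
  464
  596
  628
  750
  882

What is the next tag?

914

First digit goes 3, 4, 5, 6, 7, 8 → 9 (+1 each step, mod 10).
Second digit: +3 each step, mod 10, so 3, 6, 9, 2, 5, 8 → 1.
Third digit: +2 each step, mod 10; 2, 4, 6, 8, 0, 2 → 4.
Combining the parts gives 914.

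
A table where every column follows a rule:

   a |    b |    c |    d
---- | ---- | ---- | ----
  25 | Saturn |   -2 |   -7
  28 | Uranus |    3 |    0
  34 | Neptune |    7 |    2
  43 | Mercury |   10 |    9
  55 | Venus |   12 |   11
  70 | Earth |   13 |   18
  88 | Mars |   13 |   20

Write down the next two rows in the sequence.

Column a: differences are 3, 6, 9, … (increasing by 3 each time), so 25, 28, 34, 43, 55, 70, 88 → 109 → 133.
Column b: runs through the planets Mercury→Neptune, so Saturn, Uranus, Neptune, Mercury, Venus, Earth, Mars → Jupiter → Saturn.
Column c: differences are 5, 4, 3, … (decreasing by 1 each time); -2, 3, 7, 10, 12, 13, 13 → 12 → 10.
Column d — alternating steps +7, +2, +7, +2, …: -7, 0, 2, 9, 11, 18, 20 → 27 → 29.
So the next two rows are 109  Jupiter  12  27 and 133  Saturn  10  29.

109  Jupiter  12  27; 133  Saturn  10  29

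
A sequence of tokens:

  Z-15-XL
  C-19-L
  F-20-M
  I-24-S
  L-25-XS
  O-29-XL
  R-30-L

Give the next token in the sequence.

U-34-M

For the letter, letters move forward 3 places in the alphabet, wrapping Z→A: Z, C, F, I, L, O, R → U.
Second component — alternating steps +4, +1, +4, +1, …: 15, 19, 20, 24, 25, 29, 30 → 34.
Size: XL, L, M, S, XS, XL, L → M (repeats XL → L → M → S → XS).
Combining the parts gives U-34-M.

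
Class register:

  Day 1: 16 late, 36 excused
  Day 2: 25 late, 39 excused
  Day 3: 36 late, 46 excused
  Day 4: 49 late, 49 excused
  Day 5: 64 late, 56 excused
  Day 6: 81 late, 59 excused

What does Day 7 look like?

100 late, 66 excused

Late — perfect squares: 4², 5², 6², …: 16, 25, 36, 49, 64, 81 → 100.
Excused goes 36, 39, 46, 49, 56, 59 → 66 (alternating steps +3, +7, +3, +7, …).
So the next line is 100 late, 66 excused.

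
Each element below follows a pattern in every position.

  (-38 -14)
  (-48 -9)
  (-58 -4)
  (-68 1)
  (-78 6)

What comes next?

(-88 11)

First entry: -38, -48, -58, -68, -78 → -88 (−10 each step).
Second entry goes -14, -9, -4, 1, 6 → 11 (+5 each step).
So the next element is (-88 11).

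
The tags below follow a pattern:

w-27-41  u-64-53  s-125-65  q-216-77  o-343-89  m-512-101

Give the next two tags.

Letter goes w, u, s, q, o, m → k → i (letters move back 2 places in the alphabet).
Second component goes 27, 64, 125, 216, 343, 512 → 729 → 1000 (perfect cubes: 3³, 4³, 5³, …).
Third component: +12 each step, so 41, 53, 65, 77, 89, 101 → 113 → 125.
Putting the parts together: k-729-113 and then i-1000-125.

k-729-113, i-1000-125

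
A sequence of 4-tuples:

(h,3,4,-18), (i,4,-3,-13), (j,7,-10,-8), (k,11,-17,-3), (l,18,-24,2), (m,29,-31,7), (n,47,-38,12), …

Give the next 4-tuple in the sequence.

(o,76,-45,17)

Letter: letters move forward 1 place in the alphabet, so h, i, j, k, l, m, n → o.
Second slot: 3, 4, 7, 11, 18, 29, 47 → 76 (each term is the sum of the two before it).
Third slot — −7 each step: 4, -3, -10, -17, -24, -31, -38 → -45.
Fourth slot: -18, -13, -8, -3, 2, 7, 12 → 17 (+5 each step).
Combining the parts gives (o,76,-45,17).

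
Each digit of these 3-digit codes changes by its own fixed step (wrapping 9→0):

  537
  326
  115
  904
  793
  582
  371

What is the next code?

160

First digit goes 5, 3, 1, 9, 7, 5, 3 → 1 (−2 each step, mod 10).
Second digit: −1 each step, mod 10; 3, 2, 1, 0, 9, 8, 7 → 6.
For the third digit, −1 each step, mod 10: 7, 6, 5, 4, 3, 2, 1 → 0.
Combining the parts gives 160.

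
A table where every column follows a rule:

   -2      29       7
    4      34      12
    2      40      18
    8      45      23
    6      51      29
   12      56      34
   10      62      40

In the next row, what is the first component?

16

First component: alternating steps +6, −2, +6, −2, …; -2, 4, 2, 8, 6, 12, 10 → 16.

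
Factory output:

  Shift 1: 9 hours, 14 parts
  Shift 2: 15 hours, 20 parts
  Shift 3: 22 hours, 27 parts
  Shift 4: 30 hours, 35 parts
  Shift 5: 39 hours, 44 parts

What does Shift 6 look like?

49 hours, 54 parts

Hours — differences are 6, 7, 8, … (increasing by 1 each time): 9, 15, 22, 30, 39 → 49.
Parts: always 5 more than the hours, so 14, 20, 27, 35, 44 → 54.
Combining the parts gives 49 hours, 54 parts.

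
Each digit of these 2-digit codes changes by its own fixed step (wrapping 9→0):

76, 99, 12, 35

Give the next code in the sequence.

First digit — +2 each step, mod 10: 7, 9, 1, 3 → 5.
Second digit — +3 each step, mod 10: 6, 9, 2, 5 → 8.
Combining the parts gives 58.

58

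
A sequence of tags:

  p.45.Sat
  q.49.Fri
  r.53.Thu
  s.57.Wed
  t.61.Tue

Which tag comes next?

u.65.Mon

Letter: letters move forward 1 place in the alphabet; p, q, r, s, t → u.
Second component: +4 each step, so 45, 49, 53, 57, 61 → 65.
For the day, runs backward through the weekdays Mon→Sun: Sat, Fri, Thu, Wed, Tue → Mon.
So the next tag is u.65.Mon.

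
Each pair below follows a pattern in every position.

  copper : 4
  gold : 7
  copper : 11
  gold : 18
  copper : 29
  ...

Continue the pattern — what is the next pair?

gold : 47

Metal goes copper, gold, copper, gold, copper → gold (alternates copper ↔ gold).
Second value — each term is the sum of the two before it: 4, 7, 11, 18, 29 → 47.
Combining the parts gives gold : 47.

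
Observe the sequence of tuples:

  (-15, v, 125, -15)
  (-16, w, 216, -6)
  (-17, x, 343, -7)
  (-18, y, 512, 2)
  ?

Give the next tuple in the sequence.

First slot: -15, -16, -17, -18 → -19 (−1 each step).
Letter: v, w, x, y → z (letters move forward 1 place in the alphabet).
Third slot: 125, 216, 343, 512 → 729 (perfect cubes: 5³, 6³, 7³, …).
For the fourth slot, alternating steps +9, −1, +9, −1, …: -15, -6, -7, 2 → 1.
Combining the parts gives (-19, z, 729, 1).

(-19, z, 729, 1)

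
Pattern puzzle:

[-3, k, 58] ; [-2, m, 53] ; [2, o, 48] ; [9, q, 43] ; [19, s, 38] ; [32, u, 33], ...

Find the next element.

[48, w, 28]

For the first entry, differences are 1, 4, 7, … (increasing by 3 each time): -3, -2, 2, 9, 19, 32 → 48.
Letter: letters move forward 2 places in the alphabet; k, m, o, q, s, u → w.
Third entry — −5 each step: 58, 53, 48, 43, 38, 33 → 28.
So the next element is [48, w, 28].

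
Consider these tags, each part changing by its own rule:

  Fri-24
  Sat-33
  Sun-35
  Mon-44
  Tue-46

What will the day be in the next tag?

Wed

Day: runs through the weekdays Mon→Sun; Fri, Sat, Sun, Mon, Tue → Wed.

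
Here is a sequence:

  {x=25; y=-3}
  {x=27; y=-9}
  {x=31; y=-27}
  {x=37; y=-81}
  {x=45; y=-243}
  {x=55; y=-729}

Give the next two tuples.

X — differences are 2, 4, 6, … (increasing by 2 each time): 25, 27, 31, 37, 45, 55 → 67 → 81.
Y: ×3 each step; -3, -9, -27, -81, -243, -729 → -2187 → -6561.
So the next two tuples are {x=67; y=-2187} and {x=81; y=-6561}.

{x=67; y=-2187}, {x=81; y=-6561}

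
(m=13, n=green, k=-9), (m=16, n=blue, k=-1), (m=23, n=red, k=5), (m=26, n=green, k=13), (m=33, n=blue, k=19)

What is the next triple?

(m=36, n=red, k=27)

M: 13, 16, 23, 26, 33 → 36 (alternating steps +3, +7, +3, +7, …).
N — repeats green → blue → red: green, blue, red, green, blue → red.
K — alternating steps +8, +6, +8, +6, …: -9, -1, 5, 13, 19 → 27.
Combining the parts gives (m=36, n=red, k=27).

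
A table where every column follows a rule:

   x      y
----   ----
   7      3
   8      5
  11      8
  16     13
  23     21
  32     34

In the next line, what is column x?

43

Column x: differences are 1, 3, 5, … (increasing by 2 each time), so 7, 8, 11, 16, 23, 32 → 43.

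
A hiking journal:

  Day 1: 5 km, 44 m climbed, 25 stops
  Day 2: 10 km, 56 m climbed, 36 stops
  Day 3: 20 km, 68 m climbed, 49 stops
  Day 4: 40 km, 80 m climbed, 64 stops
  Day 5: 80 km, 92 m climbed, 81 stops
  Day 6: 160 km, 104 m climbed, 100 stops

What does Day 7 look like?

Km: ×2 each step, so 5, 10, 20, 40, 80, 160 → 320.
M climbed — +12 each step: 44, 56, 68, 80, 92, 104 → 116.
Stops: perfect squares: 5², 6², 7², …; 25, 36, 49, 64, 81, 100 → 121.
Combining the parts gives 320 km, 116 m climbed, 121 stops.

320 km, 116 m climbed, 121 stops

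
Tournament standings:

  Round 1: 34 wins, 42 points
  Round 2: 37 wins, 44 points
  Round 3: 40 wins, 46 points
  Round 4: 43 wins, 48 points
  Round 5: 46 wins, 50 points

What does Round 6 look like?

For the wins, +3 each step: 34, 37, 40, 43, 46 → 49.
Points: 42, 44, 46, 48, 50 → 52 (+2 each step).
Putting it together: 49 wins, 52 points.

49 wins, 52 points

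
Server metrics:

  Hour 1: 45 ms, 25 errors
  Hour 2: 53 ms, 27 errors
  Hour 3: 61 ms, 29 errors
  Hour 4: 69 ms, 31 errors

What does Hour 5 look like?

Ms: +8 each step; 45, 53, 61, 69 → 77.
Errors: +2 each step; 25, 27, 29, 31 → 33.
So the next line is 77 ms, 33 errors.

77 ms, 33 errors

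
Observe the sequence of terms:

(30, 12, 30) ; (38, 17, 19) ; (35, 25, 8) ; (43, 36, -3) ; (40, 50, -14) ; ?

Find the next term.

(48, 67, -25)

First component goes 30, 38, 35, 43, 40 → 48 (alternating steps +8, −3, +8, −3, …).
Second component: differences are 5, 8, 11, … (increasing by 3 each time), so 12, 17, 25, 36, 50 → 67.
Third component: 30, 19, 8, -3, -14 → -25 (−11 each step).
Putting it together: (48, 67, -25).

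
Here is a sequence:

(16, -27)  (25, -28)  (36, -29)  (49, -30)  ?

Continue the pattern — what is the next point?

First component — perfect squares: 4², 5², 6², …: 16, 25, 36, 49 → 64.
Second component goes -27, -28, -29, -30 → -31 (−1 each step).
So the next point is (64, -31).

(64, -31)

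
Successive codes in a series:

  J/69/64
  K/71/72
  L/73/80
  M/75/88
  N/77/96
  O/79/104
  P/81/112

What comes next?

Letter: letters move forward 1 place in the alphabet; J, K, L, M, N, O, P → Q.
Second component: 69, 71, 73, 75, 77, 79, 81 → 83 (+2 each step).
Third component: 64, 72, 80, 88, 96, 104, 112 → 120 (+8 each step).
Combining the parts gives Q/83/120.

Q/83/120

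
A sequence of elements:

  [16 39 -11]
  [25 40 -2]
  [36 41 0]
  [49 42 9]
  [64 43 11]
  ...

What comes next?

[81 44 20]

For the first coordinate, perfect squares: 4², 5², 6², …: 16, 25, 36, 49, 64 → 81.
For the second coordinate, +1 each step: 39, 40, 41, 42, 43 → 44.
Third coordinate: -11, -2, 0, 9, 11 → 20 (alternating steps +9, +2, +9, +2, …).
Putting it together: [81 44 20].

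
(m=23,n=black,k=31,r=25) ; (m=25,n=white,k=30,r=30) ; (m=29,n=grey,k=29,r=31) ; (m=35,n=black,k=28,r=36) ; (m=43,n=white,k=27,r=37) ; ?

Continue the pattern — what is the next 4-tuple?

M goes 23, 25, 29, 35, 43 → 53 (differences are 2, 4, 6, … (increasing by 2 each time)).
N: black, white, grey, black, white → grey (repeats black → white → grey).
For the k, −1 each step: 31, 30, 29, 28, 27 → 26.
R goes 25, 30, 31, 36, 37 → 42 (alternating steps +5, +1, +5, +1, …).
So the next 4-tuple is (m=53,n=grey,k=26,r=42).

(m=53,n=grey,k=26,r=42)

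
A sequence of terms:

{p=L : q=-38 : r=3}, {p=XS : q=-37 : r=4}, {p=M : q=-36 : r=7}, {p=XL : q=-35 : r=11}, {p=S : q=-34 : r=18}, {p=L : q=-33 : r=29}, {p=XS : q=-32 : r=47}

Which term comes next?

P — repeats L → XS → M → XL → S: L, XS, M, XL, S, L, XS → M.
Q: -38, -37, -36, -35, -34, -33, -32 → -31 (+1 each step).
R: 3, 4, 7, 11, 18, 29, 47 → 76 (each term is the sum of the two before it).
Putting it together: {p=M : q=-31 : r=76}.

{p=M : q=-31 : r=76}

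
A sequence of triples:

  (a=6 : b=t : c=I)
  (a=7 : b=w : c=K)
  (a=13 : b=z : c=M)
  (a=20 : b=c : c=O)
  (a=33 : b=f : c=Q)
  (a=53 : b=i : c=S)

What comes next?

(a=86 : b=l : c=U)

A: each term is the sum of the two before it; 6, 7, 13, 20, 33, 53 → 86.
B — letters move forward 3 places in the alphabet, wrapping Z→A: t, w, z, c, f, i → l.
C — letters move forward 2 places in the alphabet: I, K, M, O, Q, S → U.
Putting it together: (a=86 : b=l : c=U).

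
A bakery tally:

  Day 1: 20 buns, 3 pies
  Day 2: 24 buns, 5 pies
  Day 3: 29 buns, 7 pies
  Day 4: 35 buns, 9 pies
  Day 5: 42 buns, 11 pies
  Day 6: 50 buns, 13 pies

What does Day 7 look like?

Buns — differences are 4, 5, 6, … (increasing by 1 each time): 20, 24, 29, 35, 42, 50 → 59.
Pies: +2 each step; 3, 5, 7, 9, 11, 13 → 15.
Putting it together: 59 buns, 15 pies.

59 buns, 15 pies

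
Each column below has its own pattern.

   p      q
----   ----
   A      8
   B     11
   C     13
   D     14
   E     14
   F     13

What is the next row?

G  11

Column p: letters move forward 1 place in the alphabet; A, B, C, D, E, F → G.
For the column q, differences are 3, 2, 1, … (decreasing by 1 each time): 8, 11, 13, 14, 14, 13 → 11.
Putting it together: G  11.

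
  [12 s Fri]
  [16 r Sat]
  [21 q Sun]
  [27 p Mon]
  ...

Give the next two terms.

First part goes 12, 16, 21, 27 → 34 → 42 (differences are 4, 5, 6, … (increasing by 1 each time)).
Letter: letters move back 1 place in the alphabet, so s, r, q, p → o → n.
Day goes Fri, Sat, Sun, Mon → Tue → Wed (runs through the weekdays Mon→Sun).
So the next two terms are [34 o Tue] and [42 n Wed].

[34 o Tue], [42 n Wed]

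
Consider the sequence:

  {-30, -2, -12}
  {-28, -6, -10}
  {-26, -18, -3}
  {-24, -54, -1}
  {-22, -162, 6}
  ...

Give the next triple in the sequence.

{-20, -486, 8}

For the first component, +2 each step: -30, -28, -26, -24, -22 → -20.
Second component: ×3 each step, so -2, -6, -18, -54, -162 → -486.
Third component: alternating steps +2, +7, +2, +7, …; -12, -10, -3, -1, 6 → 8.
Combining the parts gives {-20, -486, 8}.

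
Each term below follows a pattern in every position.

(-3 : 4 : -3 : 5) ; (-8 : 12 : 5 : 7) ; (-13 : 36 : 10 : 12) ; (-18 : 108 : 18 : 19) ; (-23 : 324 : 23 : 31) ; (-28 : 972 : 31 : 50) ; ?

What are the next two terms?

(-33 : 2916 : 36 : 81), (-38 : 8748 : 44 : 131)

First entry goes -3, -8, -13, -18, -23, -28 → -33 → -38 (−5 each step).
For the second entry, ×3 each step: 4, 12, 36, 108, 324, 972 → 2916 → 8748.
Third entry: alternating steps +8, +5, +8, +5, …, so -3, 5, 10, 18, 23, 31 → 36 → 44.
Fourth entry: 5, 7, 12, 19, 31, 50 → 81 → 131 (each term is the sum of the two before it).
So the next two terms are (-33 : 2916 : 36 : 81) and (-38 : 8748 : 44 : 131).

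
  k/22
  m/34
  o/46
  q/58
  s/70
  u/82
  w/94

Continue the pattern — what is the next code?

y/106

Letter: k, m, o, q, s, u, w → y (letters move forward 2 places in the alphabet).
Second component: +12 each step; 22, 34, 46, 58, 70, 82, 94 → 106.
Putting it together: y/106.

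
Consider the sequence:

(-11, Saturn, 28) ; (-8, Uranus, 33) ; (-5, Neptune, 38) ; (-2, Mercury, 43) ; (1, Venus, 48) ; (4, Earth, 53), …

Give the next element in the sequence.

(7, Mars, 58)

For the first part, +3 each step: -11, -8, -5, -2, 1, 4 → 7.
For the planet, runs through the planets Mercury→Neptune: Saturn, Uranus, Neptune, Mercury, Venus, Earth → Mars.
Third part: 28, 33, 38, 43, 48, 53 → 58 (+5 each step).
So the next element is (7, Mars, 58).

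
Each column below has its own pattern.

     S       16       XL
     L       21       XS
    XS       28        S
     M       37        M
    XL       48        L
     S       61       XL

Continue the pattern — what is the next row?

L  76  XS

For the first size, repeats S → L → XS → M → XL: S, L, XS, M, XL, S → L.
Second component: differences are 5, 7, 9, … (increasing by 2 each time), so 16, 21, 28, 37, 48, 61 → 76.
Second size: XL, XS, S, M, L, XL → XS (repeats XL → XS → S → M → L).
Putting it together: L  76  XS.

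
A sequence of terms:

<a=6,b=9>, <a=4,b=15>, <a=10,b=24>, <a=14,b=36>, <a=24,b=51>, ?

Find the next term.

<a=38,b=69>

For the a, each term is the sum of the two before it: 6, 4, 10, 14, 24 → 38.
B — differences are 6, 9, 12, … (increasing by 3 each time): 9, 15, 24, 36, 51 → 69.
Putting it together: <a=38,b=69>.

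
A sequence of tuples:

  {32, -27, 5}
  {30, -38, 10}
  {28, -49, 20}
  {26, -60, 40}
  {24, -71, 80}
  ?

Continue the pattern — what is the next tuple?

First slot goes 32, 30, 28, 26, 24 → 22 (−2 each step).
Second slot goes -27, -38, -49, -60, -71 → -82 (−11 each step).
Third slot — ×2 each step: 5, 10, 20, 40, 80 → 160.
So the next tuple is {22, -82, 160}.

{22, -82, 160}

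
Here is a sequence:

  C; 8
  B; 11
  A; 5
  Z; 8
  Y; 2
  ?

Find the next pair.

X; 5

Letter — letters move back 1 place in the alphabet, wrapping A→Z: C, B, A, Z, Y → X.
Second entry: 8, 11, 5, 8, 2 → 5 (alternating steps +3, −6, +3, −6, …).
So the next pair is X; 5.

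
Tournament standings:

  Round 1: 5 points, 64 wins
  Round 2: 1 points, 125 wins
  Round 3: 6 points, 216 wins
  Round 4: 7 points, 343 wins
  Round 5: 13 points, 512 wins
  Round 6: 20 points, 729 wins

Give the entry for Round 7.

Points — each term is the sum of the two before it: 5, 1, 6, 7, 13, 20 → 33.
Wins: perfect cubes: 4³, 5³, 6³, …; 64, 125, 216, 343, 512, 729 → 1000.
So the next record is 33 points, 1000 wins.

33 points, 1000 wins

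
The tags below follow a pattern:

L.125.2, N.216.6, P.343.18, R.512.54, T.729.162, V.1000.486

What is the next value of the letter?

X

For the letter, letters move forward 2 places in the alphabet: L, N, P, R, T, V → X.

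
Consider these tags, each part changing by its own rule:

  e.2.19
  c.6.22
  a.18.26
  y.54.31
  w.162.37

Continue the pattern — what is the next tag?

For the letter, letters move back 2 places in the alphabet, wrapping A→Z: e, c, a, y, w → u.
Second component: 2, 6, 18, 54, 162 → 486 (×3 each step).
For the third component, differences are 3, 4, 5, … (increasing by 1 each time): 19, 22, 26, 31, 37 → 44.
Combining the parts gives u.486.44.

u.486.44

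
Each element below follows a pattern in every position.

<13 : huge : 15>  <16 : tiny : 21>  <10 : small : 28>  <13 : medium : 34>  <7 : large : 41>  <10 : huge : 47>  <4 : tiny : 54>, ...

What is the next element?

<7 : small : 60>

First component: alternating steps +3, −6, +3, −6, …, so 13, 16, 10, 13, 7, 10, 4 → 7.
Size: repeats huge → tiny → small → medium → large; huge, tiny, small, medium, large, huge, tiny → small.
Third component: alternating steps +6, +7, +6, +7, …, so 15, 21, 28, 34, 41, 47, 54 → 60.
Combining the parts gives <7 : small : 60>.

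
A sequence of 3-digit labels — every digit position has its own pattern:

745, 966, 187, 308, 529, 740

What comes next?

First digit — +2 each step, mod 10: 7, 9, 1, 3, 5, 7 → 9.
Second digit: +2 each step, mod 10, so 4, 6, 8, 0, 2, 4 → 6.
Third digit: +1 each step, mod 10, so 5, 6, 7, 8, 9, 0 → 1.
So the next label is 961.

961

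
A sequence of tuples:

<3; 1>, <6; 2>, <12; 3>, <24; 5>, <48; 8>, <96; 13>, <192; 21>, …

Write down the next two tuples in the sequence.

<384; 34>, <768; 55>

First value: ×2 each step; 3, 6, 12, 24, 48, 96, 192 → 384 → 768.
Second value goes 1, 2, 3, 5, 8, 13, 21 → 34 → 55 (each term is the sum of the two before it).
So the next two tuples are <384; 34> and <768; 55>.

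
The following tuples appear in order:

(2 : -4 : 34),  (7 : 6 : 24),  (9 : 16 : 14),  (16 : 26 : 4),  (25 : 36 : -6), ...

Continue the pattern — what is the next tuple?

First coordinate — each term is the sum of the two before it: 2, 7, 9, 16, 25 → 41.
Second coordinate — +10 each step: -4, 6, 16, 26, 36 → 46.
Third coordinate: together with the second coordinate always sums to 30; 34, 24, 14, 4, -6 → -16.
Putting it together: (41 : 46 : -16).

(41 : 46 : -16)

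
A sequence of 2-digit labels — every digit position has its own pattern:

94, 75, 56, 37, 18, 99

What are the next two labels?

70, 51

First digit goes 9, 7, 5, 3, 1, 9 → 7 → 5 (−2 each step, mod 10).
Second digit: 4, 5, 6, 7, 8, 9 → 0 → 1 (+1 each step, mod 10).
So the next two labels are 70 and 51.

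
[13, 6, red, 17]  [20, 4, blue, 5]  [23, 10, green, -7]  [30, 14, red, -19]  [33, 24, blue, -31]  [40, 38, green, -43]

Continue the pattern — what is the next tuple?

[43, 62, red, -55]

First coordinate: 13, 20, 23, 30, 33, 40 → 43 (alternating steps +7, +3, +7, +3, …).
For the second coordinate, each term is the sum of the two before it: 6, 4, 10, 14, 24, 38 → 62.
For the colour, repeats red → blue → green: red, blue, green, red, blue, green → red.
Fourth coordinate: −12 each step, so 17, 5, -7, -19, -31, -43 → -55.
Combining the parts gives [43, 62, red, -55].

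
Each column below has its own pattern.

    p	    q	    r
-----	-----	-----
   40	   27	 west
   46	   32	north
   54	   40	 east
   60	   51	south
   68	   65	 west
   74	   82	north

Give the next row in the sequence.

82  102  east

Column p: 40, 46, 54, 60, 68, 74 → 82 (alternating steps +6, +8, +6, +8, …).
Column q goes 27, 32, 40, 51, 65, 82 → 102 (differences are 5, 8, 11, … (increasing by 3 each time)).
Column r: repeats west → north → east → south, so west, north, east, south, west, north → east.
Putting it together: 82  102  east.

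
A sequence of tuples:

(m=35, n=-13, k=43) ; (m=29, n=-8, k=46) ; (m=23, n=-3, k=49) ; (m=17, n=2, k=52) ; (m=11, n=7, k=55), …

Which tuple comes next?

(m=5, n=12, k=58)

M — −6 each step: 35, 29, 23, 17, 11 → 5.
For the n, +5 each step: -13, -8, -3, 2, 7 → 12.
For the k, +3 each step: 43, 46, 49, 52, 55 → 58.
So the next tuple is (m=5, n=12, k=58).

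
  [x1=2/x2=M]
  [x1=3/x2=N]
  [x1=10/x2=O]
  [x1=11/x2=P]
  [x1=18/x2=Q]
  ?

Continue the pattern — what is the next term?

[x1=19/x2=R]

X1 goes 2, 3, 10, 11, 18 → 19 (alternating steps +1, +7, +1, +7, …).
X2: letters move forward 1 place in the alphabet, so M, N, O, P, Q → R.
So the next term is [x1=19/x2=R].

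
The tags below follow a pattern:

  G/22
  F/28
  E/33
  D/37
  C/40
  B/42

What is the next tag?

A/43

Letter — letters move back 1 place in the alphabet: G, F, E, D, C, B → A.
Second component: differences are 6, 5, 4, … (decreasing by 1 each time); 22, 28, 33, 37, 40, 42 → 43.
Putting it together: A/43.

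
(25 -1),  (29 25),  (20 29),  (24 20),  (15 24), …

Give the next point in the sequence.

(19 15)

For the first coordinate, alternating steps +4, −9, +4, −9, …: 25, 29, 20, 24, 15 → 19.
Second coordinate: always the previous value of the first coordinate; -1, 25, 29, 20, 24 → 15.
Combining the parts gives (19 15).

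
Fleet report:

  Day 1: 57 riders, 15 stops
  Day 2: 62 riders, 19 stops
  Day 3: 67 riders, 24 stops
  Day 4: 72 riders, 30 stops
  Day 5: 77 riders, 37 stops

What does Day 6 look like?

Riders goes 57, 62, 67, 72, 77 → 82 (+5 each step).
Stops: 15, 19, 24, 30, 37 → 45 (differences are 4, 5, 6, … (increasing by 1 each time)).
Combining the parts gives 82 riders, 45 stops.

82 riders, 45 stops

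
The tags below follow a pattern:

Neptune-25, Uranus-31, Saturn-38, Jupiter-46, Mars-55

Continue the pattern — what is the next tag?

Earth-65

Planet: Neptune, Uranus, Saturn, Jupiter, Mars → Earth (runs backward through the planets Mercury→Neptune).
For the second component, differences are 6, 7, 8, … (increasing by 1 each time): 25, 31, 38, 46, 55 → 65.
So the next tag is Earth-65.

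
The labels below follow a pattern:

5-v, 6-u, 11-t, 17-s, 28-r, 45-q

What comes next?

First component: each term is the sum of the two before it; 5, 6, 11, 17, 28, 45 → 73.
Letter: letters move back 1 place in the alphabet; v, u, t, s, r, q → p.
Combining the parts gives 73-p.

73-p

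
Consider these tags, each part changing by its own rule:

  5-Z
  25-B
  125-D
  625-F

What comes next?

First component goes 5, 25, 125, 625 → 3125 (×5 each step).
Letter: letters move forward 2 places in the alphabet, wrapping Z→A, so Z, B, D, F → H.
So the next tag is 3125-H.

3125-H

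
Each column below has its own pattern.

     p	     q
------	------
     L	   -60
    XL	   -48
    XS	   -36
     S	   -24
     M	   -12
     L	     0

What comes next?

XL  12

Column p: L, XL, XS, S, M, L → XL (repeats L → XL → XS → S → M).
Column q goes -60, -48, -36, -24, -12, 0 → 12 (+12 each step).
Combining the parts gives XL  12.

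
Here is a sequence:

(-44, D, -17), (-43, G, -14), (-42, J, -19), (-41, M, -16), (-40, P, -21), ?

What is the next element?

(-39, S, -18)

First entry: -44, -43, -42, -41, -40 → -39 (+1 each step).
Letter: letters move forward 3 places in the alphabet; D, G, J, M, P → S.
Third entry goes -17, -14, -19, -16, -21 → -18 (alternating steps +3, −5, +3, −5, …).
Combining the parts gives (-39, S, -18).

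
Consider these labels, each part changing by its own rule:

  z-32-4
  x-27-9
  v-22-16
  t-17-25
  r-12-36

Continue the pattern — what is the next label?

Letter — letters move back 2 places in the alphabet: z, x, v, t, r → p.
Second component: −5 each step, so 32, 27, 22, 17, 12 → 7.
Third component goes 4, 9, 16, 25, 36 → 49 (differences are 5, 7, 9, … (increasing by 2 each time)).
So the next label is p-7-49.

p-7-49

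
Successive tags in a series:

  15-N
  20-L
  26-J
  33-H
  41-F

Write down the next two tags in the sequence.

50-D then 60-B

First component: 15, 20, 26, 33, 41 → 50 → 60 (differences are 5, 6, 7, … (increasing by 1 each time)).
Letter: N, L, J, H, F → D → B (letters move back 2 places in the alphabet).
So the next two tags are 50-D and 60-B.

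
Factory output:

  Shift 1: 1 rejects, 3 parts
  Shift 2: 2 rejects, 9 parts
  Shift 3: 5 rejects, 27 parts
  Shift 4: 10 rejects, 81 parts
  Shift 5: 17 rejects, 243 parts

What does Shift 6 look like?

Rejects: differences are 1, 3, 5, … (increasing by 2 each time), so 1, 2, 5, 10, 17 → 26.
Parts — ×3 each step: 3, 9, 27, 81, 243 → 729.
Putting it together: 26 rejects, 729 parts.

26 rejects, 729 parts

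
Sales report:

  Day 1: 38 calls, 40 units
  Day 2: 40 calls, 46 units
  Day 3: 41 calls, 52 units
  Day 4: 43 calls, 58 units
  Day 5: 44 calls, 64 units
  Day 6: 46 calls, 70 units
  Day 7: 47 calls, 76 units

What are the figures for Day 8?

Calls — alternating steps +2, +1, +2, +1, …: 38, 40, 41, 43, 44, 46, 47 → 49.
Units: +6 each step, so 40, 46, 52, 58, 64, 70, 76 → 82.
So the next row is 49 calls, 82 units.

49 calls, 82 units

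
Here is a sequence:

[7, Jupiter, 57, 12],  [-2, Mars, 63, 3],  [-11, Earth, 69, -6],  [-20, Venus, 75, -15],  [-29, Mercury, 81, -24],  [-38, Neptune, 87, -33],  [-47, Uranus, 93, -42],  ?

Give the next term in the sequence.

[-56, Saturn, 99, -51]

First part: 7, -2, -11, -20, -29, -38, -47 → -56 (−9 each step).
Planet: runs backward through the planets Mercury→Neptune, so Jupiter, Mars, Earth, Venus, Mercury, Neptune, Uranus → Saturn.
Third part: 57, 63, 69, 75, 81, 87, 93 → 99 (+6 each step).
Fourth part: always 5 more than the first part; 12, 3, -6, -15, -24, -33, -42 → -51.
So the next term is [-56, Saturn, 99, -51].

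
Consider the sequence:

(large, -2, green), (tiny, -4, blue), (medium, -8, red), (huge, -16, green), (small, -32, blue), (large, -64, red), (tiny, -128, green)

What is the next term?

(medium, -256, blue)

For the size, repeats large → tiny → medium → huge → small: large, tiny, medium, huge, small, large, tiny → medium.
Second entry: ×2 each step; -2, -4, -8, -16, -32, -64, -128 → -256.
Colour: repeats green → blue → red, so green, blue, red, green, blue, red, green → blue.
Putting it together: (medium, -256, blue).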